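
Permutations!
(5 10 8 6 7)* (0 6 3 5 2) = (0 6 7 2)(3 5 10 8) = [6, 1, 0, 5, 4, 10, 7, 2, 3, 9, 8]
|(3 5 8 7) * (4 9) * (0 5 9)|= |(0 5 8 7 3 9 4)|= 7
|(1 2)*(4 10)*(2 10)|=4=|(1 10 4 2)|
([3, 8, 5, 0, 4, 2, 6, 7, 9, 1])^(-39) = (9)(0 3)(2 5)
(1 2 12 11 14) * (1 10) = (1 2 12 11 14 10) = [0, 2, 12, 3, 4, 5, 6, 7, 8, 9, 1, 14, 11, 13, 10]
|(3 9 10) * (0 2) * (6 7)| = 6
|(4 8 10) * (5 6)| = 6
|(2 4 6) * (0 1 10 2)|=|(0 1 10 2 4 6)|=6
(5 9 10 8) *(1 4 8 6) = (1 4 8 5 9 10 6) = [0, 4, 2, 3, 8, 9, 1, 7, 5, 10, 6]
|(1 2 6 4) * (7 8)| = 4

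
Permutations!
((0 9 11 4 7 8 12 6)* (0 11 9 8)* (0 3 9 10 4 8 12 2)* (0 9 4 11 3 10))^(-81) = (0 11 3 9 10 6 2 7 12 8 4)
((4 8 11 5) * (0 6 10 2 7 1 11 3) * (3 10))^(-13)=(0 3 6)(1 4 2 11 8 7 5 10)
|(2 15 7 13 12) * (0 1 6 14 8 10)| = |(0 1 6 14 8 10)(2 15 7 13 12)| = 30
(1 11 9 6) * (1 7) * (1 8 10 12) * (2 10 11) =[0, 2, 10, 3, 4, 5, 7, 8, 11, 6, 12, 9, 1] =(1 2 10 12)(6 7 8 11 9)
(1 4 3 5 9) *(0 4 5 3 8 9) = (0 4 8 9 1 5) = [4, 5, 2, 3, 8, 0, 6, 7, 9, 1]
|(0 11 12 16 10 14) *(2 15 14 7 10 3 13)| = |(0 11 12 16 3 13 2 15 14)(7 10)| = 18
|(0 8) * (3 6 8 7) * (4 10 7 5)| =|(0 5 4 10 7 3 6 8)| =8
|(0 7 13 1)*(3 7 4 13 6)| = 12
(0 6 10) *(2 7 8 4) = (0 6 10)(2 7 8 4) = [6, 1, 7, 3, 2, 5, 10, 8, 4, 9, 0]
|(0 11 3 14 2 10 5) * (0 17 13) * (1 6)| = 18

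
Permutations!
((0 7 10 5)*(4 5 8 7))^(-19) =(0 5 4)(7 8 10)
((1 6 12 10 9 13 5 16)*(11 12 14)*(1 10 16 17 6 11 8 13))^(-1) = (1 9 10 16 12 11)(5 13 8 14 6 17)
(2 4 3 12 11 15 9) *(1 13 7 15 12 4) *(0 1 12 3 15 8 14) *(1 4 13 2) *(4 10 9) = (0 10 9 1 2 12 11 3 13 7 8 14)(4 15) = [10, 2, 12, 13, 15, 5, 6, 8, 14, 1, 9, 3, 11, 7, 0, 4]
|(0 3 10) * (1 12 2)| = |(0 3 10)(1 12 2)| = 3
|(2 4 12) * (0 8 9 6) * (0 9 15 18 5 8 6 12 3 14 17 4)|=20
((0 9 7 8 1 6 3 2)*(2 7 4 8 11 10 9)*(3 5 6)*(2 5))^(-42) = (0 6)(1 4 10 7)(2 5)(3 8 9 11)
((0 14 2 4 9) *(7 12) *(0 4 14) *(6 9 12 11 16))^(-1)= (2 14)(4 9 6 16 11 7 12)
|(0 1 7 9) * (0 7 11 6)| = 4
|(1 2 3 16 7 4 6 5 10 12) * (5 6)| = |(1 2 3 16 7 4 5 10 12)| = 9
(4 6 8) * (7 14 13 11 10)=(4 6 8)(7 14 13 11 10)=[0, 1, 2, 3, 6, 5, 8, 14, 4, 9, 7, 10, 12, 11, 13]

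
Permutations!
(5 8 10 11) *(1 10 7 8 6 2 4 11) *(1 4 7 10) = [0, 1, 7, 3, 11, 6, 2, 8, 10, 9, 4, 5] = (2 7 8 10 4 11 5 6)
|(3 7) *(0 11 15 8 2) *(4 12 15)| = |(0 11 4 12 15 8 2)(3 7)| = 14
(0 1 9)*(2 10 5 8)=(0 1 9)(2 10 5 8)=[1, 9, 10, 3, 4, 8, 6, 7, 2, 0, 5]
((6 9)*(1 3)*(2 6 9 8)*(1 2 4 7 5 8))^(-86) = ((9)(1 3 2 6)(4 7 5 8))^(-86) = (9)(1 2)(3 6)(4 5)(7 8)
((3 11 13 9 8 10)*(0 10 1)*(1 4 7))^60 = (13)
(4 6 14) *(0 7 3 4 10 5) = (0 7 3 4 6 14 10 5) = [7, 1, 2, 4, 6, 0, 14, 3, 8, 9, 5, 11, 12, 13, 10]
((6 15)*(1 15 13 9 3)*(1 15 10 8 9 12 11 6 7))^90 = (1 7 15 3 9 8 10)(6 12)(11 13)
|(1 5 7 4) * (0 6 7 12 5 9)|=6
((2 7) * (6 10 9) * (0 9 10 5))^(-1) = (10)(0 5 6 9)(2 7)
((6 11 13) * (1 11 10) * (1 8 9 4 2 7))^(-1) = ((1 11 13 6 10 8 9 4 2 7))^(-1) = (1 7 2 4 9 8 10 6 13 11)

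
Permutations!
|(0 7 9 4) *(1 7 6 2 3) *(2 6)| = 7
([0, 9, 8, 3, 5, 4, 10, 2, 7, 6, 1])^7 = [0, 10, 8, 3, 5, 4, 9, 2, 7, 1, 6]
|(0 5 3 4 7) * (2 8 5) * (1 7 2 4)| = |(0 4 2 8 5 3 1 7)| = 8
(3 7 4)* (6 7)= [0, 1, 2, 6, 3, 5, 7, 4]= (3 6 7 4)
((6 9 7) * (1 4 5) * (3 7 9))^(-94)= (9)(1 5 4)(3 6 7)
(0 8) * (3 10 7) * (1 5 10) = (0 8)(1 5 10 7 3) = [8, 5, 2, 1, 4, 10, 6, 3, 0, 9, 7]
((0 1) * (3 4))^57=(0 1)(3 4)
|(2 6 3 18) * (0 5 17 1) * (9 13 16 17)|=|(0 5 9 13 16 17 1)(2 6 3 18)|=28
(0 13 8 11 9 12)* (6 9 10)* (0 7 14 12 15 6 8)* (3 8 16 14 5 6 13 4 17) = (0 4 17 3 8 11 10 16 14 12 7 5 6 9 15 13) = [4, 1, 2, 8, 17, 6, 9, 5, 11, 15, 16, 10, 7, 0, 12, 13, 14, 3]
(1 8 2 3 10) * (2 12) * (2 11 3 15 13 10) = (1 8 12 11 3 2 15 13 10) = [0, 8, 15, 2, 4, 5, 6, 7, 12, 9, 1, 3, 11, 10, 14, 13]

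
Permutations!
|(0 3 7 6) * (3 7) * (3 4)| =6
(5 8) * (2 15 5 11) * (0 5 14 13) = (0 5 8 11 2 15 14 13) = [5, 1, 15, 3, 4, 8, 6, 7, 11, 9, 10, 2, 12, 0, 13, 14]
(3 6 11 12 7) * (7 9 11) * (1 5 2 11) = (1 5 2 11 12 9)(3 6 7) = [0, 5, 11, 6, 4, 2, 7, 3, 8, 1, 10, 12, 9]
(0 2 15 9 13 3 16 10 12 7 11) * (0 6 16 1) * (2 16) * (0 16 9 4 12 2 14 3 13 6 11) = (0 9 6 14 3 1 16 10 2 15 4 12 7) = [9, 16, 15, 1, 12, 5, 14, 0, 8, 6, 2, 11, 7, 13, 3, 4, 10]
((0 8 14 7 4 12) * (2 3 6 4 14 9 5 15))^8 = (0 4 3 15 9)(2 5 8 12 6)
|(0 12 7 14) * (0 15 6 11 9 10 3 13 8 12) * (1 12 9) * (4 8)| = 42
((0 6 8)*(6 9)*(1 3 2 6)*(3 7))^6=(0 6 3 1)(2 7 9 8)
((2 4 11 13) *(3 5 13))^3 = (2 3)(4 5)(11 13)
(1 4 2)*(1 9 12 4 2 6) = (1 2 9 12 4 6) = [0, 2, 9, 3, 6, 5, 1, 7, 8, 12, 10, 11, 4]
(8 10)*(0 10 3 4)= (0 10 8 3 4)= [10, 1, 2, 4, 0, 5, 6, 7, 3, 9, 8]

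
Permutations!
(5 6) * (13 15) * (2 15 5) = (2 15 13 5 6) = [0, 1, 15, 3, 4, 6, 2, 7, 8, 9, 10, 11, 12, 5, 14, 13]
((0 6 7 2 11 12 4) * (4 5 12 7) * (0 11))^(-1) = ((0 6 4 11 7 2)(5 12))^(-1) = (0 2 7 11 4 6)(5 12)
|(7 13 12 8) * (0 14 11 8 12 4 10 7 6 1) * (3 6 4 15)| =12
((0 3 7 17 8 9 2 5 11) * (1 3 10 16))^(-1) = ((0 10 16 1 3 7 17 8 9 2 5 11))^(-1) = (0 11 5 2 9 8 17 7 3 1 16 10)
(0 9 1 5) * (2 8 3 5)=(0 9 1 2 8 3 5)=[9, 2, 8, 5, 4, 0, 6, 7, 3, 1]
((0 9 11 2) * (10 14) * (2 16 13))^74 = ((0 9 11 16 13 2)(10 14))^74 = (0 11 13)(2 9 16)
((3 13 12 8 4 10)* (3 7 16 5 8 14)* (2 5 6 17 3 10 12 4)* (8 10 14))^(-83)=((2 5 10 7 16 6 17 3 13 4 12 8))^(-83)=(2 5 10 7 16 6 17 3 13 4 12 8)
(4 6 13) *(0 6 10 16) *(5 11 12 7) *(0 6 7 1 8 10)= (0 7 5 11 12 1 8 10 16 6 13 4)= [7, 8, 2, 3, 0, 11, 13, 5, 10, 9, 16, 12, 1, 4, 14, 15, 6]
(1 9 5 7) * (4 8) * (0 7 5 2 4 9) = (0 7 1)(2 4 8 9) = [7, 0, 4, 3, 8, 5, 6, 1, 9, 2]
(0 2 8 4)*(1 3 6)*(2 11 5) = [11, 3, 8, 6, 0, 2, 1, 7, 4, 9, 10, 5] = (0 11 5 2 8 4)(1 3 6)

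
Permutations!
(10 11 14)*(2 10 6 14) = (2 10 11)(6 14) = [0, 1, 10, 3, 4, 5, 14, 7, 8, 9, 11, 2, 12, 13, 6]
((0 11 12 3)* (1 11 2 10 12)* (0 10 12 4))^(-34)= ((0 2 12 3 10 4)(1 11))^(-34)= (0 12 10)(2 3 4)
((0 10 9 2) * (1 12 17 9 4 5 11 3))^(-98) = ((0 10 4 5 11 3 1 12 17 9 2))^(-98) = (0 10 4 5 11 3 1 12 17 9 2)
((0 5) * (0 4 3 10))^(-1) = ((0 5 4 3 10))^(-1) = (0 10 3 4 5)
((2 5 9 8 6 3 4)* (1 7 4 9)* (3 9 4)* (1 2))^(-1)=(1 4 3 7)(2 5)(6 8 9)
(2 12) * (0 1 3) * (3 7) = [1, 7, 12, 0, 4, 5, 6, 3, 8, 9, 10, 11, 2] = (0 1 7 3)(2 12)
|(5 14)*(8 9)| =|(5 14)(8 9)| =2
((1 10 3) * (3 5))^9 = (1 10 5 3)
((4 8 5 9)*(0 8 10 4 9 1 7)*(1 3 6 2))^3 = (0 3 1 8 6 7 5 2)(4 10)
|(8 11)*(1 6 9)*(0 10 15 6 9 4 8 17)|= 8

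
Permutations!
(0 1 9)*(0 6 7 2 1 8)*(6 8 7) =(0 7 2 1 9 8) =[7, 9, 1, 3, 4, 5, 6, 2, 0, 8]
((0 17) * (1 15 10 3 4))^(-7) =(0 17)(1 3 15 4 10)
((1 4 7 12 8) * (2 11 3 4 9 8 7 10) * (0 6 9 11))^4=((0 6 9 8 1 11 3 4 10 2)(7 12))^4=(12)(0 1 10 9 3)(2 8 4 6 11)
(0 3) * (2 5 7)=(0 3)(2 5 7)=[3, 1, 5, 0, 4, 7, 6, 2]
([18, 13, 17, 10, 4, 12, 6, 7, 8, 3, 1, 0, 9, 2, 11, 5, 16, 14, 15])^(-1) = [11, 10, 13, 9, 4, 15, 6, 7, 8, 12, 3, 14, 5, 1, 17, 18, 16, 2, 0]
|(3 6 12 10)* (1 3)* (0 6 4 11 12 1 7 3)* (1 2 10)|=10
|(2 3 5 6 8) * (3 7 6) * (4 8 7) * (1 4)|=4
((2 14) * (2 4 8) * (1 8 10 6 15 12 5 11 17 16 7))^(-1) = (1 7 16 17 11 5 12 15 6 10 4 14 2 8)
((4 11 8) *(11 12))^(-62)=((4 12 11 8))^(-62)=(4 11)(8 12)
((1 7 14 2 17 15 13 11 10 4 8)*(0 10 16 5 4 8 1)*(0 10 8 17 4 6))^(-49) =((0 8 10 17 15 13 11 16 5 6)(1 7 14 2 4))^(-49) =(0 8 10 17 15 13 11 16 5 6)(1 7 14 2 4)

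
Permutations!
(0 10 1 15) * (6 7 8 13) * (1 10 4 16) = (0 4 16 1 15)(6 7 8 13) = [4, 15, 2, 3, 16, 5, 7, 8, 13, 9, 10, 11, 12, 6, 14, 0, 1]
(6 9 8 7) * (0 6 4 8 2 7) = (0 6 9 2 7 4 8) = [6, 1, 7, 3, 8, 5, 9, 4, 0, 2]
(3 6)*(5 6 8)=(3 8 5 6)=[0, 1, 2, 8, 4, 6, 3, 7, 5]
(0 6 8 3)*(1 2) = (0 6 8 3)(1 2) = [6, 2, 1, 0, 4, 5, 8, 7, 3]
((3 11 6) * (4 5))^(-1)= (3 6 11)(4 5)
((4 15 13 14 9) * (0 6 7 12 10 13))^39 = (0 15 4 9 14 13 10 12 7 6)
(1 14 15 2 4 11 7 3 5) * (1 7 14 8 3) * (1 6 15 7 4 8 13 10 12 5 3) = [0, 13, 8, 3, 11, 4, 15, 6, 1, 9, 12, 14, 5, 10, 7, 2] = (1 13 10 12 5 4 11 14 7 6 15 2 8)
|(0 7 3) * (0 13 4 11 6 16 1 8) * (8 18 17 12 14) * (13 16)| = |(0 7 3 16 1 18 17 12 14 8)(4 11 6 13)| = 20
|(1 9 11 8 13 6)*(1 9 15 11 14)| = |(1 15 11 8 13 6 9 14)| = 8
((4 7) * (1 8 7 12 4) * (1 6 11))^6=((1 8 7 6 11)(4 12))^6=(12)(1 8 7 6 11)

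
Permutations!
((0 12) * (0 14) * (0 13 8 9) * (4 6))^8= ((0 12 14 13 8 9)(4 6))^8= (0 14 8)(9 12 13)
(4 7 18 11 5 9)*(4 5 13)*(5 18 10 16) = [0, 1, 2, 3, 7, 9, 6, 10, 8, 18, 16, 13, 12, 4, 14, 15, 5, 17, 11] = (4 7 10 16 5 9 18 11 13)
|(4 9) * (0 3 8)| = |(0 3 8)(4 9)| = 6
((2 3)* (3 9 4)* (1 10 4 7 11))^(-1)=(1 11 7 9 2 3 4 10)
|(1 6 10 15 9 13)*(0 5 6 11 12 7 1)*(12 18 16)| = 42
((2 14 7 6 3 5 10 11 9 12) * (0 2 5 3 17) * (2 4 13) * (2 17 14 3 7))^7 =(0 17 13 4)(2 7 14 3 6)(5 11 12 10 9)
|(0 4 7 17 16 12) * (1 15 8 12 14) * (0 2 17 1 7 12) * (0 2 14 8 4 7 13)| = |(0 7 1 15 4 12 14 13)(2 17 16 8)| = 8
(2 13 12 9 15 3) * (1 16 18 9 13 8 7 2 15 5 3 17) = (1 16 18 9 5 3 15 17)(2 8 7)(12 13) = [0, 16, 8, 15, 4, 3, 6, 2, 7, 5, 10, 11, 13, 12, 14, 17, 18, 1, 9]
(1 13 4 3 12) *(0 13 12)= (0 13 4 3)(1 12)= [13, 12, 2, 0, 3, 5, 6, 7, 8, 9, 10, 11, 1, 4]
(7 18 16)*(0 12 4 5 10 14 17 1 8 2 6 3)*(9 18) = (0 12 4 5 10 14 17 1 8 2 6 3)(7 9 18 16) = [12, 8, 6, 0, 5, 10, 3, 9, 2, 18, 14, 11, 4, 13, 17, 15, 7, 1, 16]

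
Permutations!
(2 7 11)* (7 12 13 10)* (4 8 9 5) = (2 12 13 10 7 11)(4 8 9 5) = [0, 1, 12, 3, 8, 4, 6, 11, 9, 5, 7, 2, 13, 10]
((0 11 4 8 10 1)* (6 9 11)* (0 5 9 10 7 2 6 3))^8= ((0 3)(1 5 9 11 4 8 7 2 6 10))^8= (1 6 7 4 9)(2 8 11 5 10)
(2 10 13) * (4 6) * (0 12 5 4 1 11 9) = (0 12 5 4 6 1 11 9)(2 10 13) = [12, 11, 10, 3, 6, 4, 1, 7, 8, 0, 13, 9, 5, 2]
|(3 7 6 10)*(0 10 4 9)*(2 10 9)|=|(0 9)(2 10 3 7 6 4)|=6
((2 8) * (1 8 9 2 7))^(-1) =((1 8 7)(2 9))^(-1) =(1 7 8)(2 9)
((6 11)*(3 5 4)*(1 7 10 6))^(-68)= (1 10 11 7 6)(3 5 4)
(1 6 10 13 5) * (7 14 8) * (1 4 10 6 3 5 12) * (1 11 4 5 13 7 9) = (1 3 13 12 11 4 10 7 14 8 9) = [0, 3, 2, 13, 10, 5, 6, 14, 9, 1, 7, 4, 11, 12, 8]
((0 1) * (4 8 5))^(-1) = (0 1)(4 5 8)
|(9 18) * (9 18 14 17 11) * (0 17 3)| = |(18)(0 17 11 9 14 3)| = 6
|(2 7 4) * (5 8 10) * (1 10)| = 12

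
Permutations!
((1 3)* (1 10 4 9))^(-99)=((1 3 10 4 9))^(-99)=(1 3 10 4 9)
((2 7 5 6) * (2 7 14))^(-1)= ((2 14)(5 6 7))^(-1)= (2 14)(5 7 6)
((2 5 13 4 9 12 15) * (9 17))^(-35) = ((2 5 13 4 17 9 12 15))^(-35) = (2 9 13 15 17 5 12 4)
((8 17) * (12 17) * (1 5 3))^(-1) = (1 3 5)(8 17 12)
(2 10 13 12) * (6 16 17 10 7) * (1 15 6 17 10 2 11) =(1 15 6 16 10 13 12 11)(2 7 17) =[0, 15, 7, 3, 4, 5, 16, 17, 8, 9, 13, 1, 11, 12, 14, 6, 10, 2]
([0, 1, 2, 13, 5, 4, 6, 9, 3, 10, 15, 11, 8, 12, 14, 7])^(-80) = [0, 1, 2, 3, 4, 5, 6, 7, 8, 9, 10, 11, 12, 13, 14, 15]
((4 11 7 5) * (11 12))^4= ((4 12 11 7 5))^4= (4 5 7 11 12)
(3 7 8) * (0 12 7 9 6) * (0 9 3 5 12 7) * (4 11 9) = (0 7 8 5 12)(4 11 9 6) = [7, 1, 2, 3, 11, 12, 4, 8, 5, 6, 10, 9, 0]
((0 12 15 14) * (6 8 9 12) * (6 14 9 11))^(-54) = (15) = ((0 14)(6 8 11)(9 12 15))^(-54)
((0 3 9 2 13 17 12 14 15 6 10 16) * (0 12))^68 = (0 9 13)(2 17 3)(6 16 14)(10 12 15)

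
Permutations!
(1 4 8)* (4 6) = (1 6 4 8) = [0, 6, 2, 3, 8, 5, 4, 7, 1]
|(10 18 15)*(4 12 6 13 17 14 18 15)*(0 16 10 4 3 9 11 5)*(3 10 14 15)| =18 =|(0 16 14 18 10 3 9 11 5)(4 12 6 13 17 15)|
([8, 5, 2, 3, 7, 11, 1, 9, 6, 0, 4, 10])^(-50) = (11)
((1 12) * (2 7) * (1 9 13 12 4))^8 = ((1 4)(2 7)(9 13 12))^8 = (9 12 13)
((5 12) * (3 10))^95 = (3 10)(5 12)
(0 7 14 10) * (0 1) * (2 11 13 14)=(0 7 2 11 13 14 10 1)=[7, 0, 11, 3, 4, 5, 6, 2, 8, 9, 1, 13, 12, 14, 10]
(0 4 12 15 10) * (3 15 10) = (0 4 12 10)(3 15) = [4, 1, 2, 15, 12, 5, 6, 7, 8, 9, 0, 11, 10, 13, 14, 3]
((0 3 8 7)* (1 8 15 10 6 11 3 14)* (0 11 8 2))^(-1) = (0 2 1 14)(3 11 7 8 6 10 15)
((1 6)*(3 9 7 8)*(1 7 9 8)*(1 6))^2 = ((9)(3 8)(6 7))^2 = (9)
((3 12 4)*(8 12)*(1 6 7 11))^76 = ((1 6 7 11)(3 8 12 4))^76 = (12)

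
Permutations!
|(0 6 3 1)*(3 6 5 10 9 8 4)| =|(0 5 10 9 8 4 3 1)| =8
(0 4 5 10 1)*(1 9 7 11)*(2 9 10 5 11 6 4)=(0 2 9 7 6 4 11 1)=[2, 0, 9, 3, 11, 5, 4, 6, 8, 7, 10, 1]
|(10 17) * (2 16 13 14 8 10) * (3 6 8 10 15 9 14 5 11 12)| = 14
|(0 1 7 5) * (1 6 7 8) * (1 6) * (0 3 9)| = 8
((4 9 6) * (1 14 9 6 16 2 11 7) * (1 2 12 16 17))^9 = (1 14 9 17)(4 6)(12 16)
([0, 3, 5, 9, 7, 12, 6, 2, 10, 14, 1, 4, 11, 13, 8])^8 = (1 9 8)(2 12 4)(3 14 10)(5 11 7)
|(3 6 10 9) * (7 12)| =4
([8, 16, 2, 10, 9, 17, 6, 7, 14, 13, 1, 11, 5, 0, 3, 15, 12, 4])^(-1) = (0 13 9 4 17 5 12 16 1 10 3 14 8)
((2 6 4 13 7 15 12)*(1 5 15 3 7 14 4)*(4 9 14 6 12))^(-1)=(1 6 13 4 15 5)(2 12)(3 7)(9 14)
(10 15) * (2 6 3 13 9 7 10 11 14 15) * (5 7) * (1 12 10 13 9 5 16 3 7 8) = (1 12 10 2 6 7 13 5 8)(3 9 16)(11 14 15) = [0, 12, 6, 9, 4, 8, 7, 13, 1, 16, 2, 14, 10, 5, 15, 11, 3]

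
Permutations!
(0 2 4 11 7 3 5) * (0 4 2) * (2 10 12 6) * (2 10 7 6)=[0, 1, 7, 5, 11, 4, 10, 3, 8, 9, 12, 6, 2]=(2 7 3 5 4 11 6 10 12)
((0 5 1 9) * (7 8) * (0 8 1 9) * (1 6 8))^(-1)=(0 1 9 5)(6 7 8)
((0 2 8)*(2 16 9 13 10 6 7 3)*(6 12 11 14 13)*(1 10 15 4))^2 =(0 9 7 2)(1 12 14 15)(3 8 16 6)(4 10 11 13)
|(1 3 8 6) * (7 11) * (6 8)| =|(1 3 6)(7 11)| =6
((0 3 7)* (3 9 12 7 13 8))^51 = (13)(0 7 12 9)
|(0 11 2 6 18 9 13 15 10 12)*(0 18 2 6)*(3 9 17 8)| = 36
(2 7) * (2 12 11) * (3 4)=(2 7 12 11)(3 4)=[0, 1, 7, 4, 3, 5, 6, 12, 8, 9, 10, 2, 11]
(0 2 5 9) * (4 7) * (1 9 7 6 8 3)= (0 2 5 7 4 6 8 3 1 9)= [2, 9, 5, 1, 6, 7, 8, 4, 3, 0]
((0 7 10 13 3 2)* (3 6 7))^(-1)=((0 3 2)(6 7 10 13))^(-1)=(0 2 3)(6 13 10 7)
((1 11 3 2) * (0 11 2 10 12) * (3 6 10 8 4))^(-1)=(0 12 10 6 11)(1 2)(3 4 8)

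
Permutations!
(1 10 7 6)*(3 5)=(1 10 7 6)(3 5)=[0, 10, 2, 5, 4, 3, 1, 6, 8, 9, 7]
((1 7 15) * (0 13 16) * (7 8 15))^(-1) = (0 16 13)(1 15 8)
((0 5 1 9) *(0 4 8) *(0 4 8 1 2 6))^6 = ((0 5 2 6)(1 9 8 4))^6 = (0 2)(1 8)(4 9)(5 6)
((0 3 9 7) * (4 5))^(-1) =((0 3 9 7)(4 5))^(-1) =(0 7 9 3)(4 5)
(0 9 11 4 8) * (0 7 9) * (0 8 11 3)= [8, 1, 2, 0, 11, 5, 6, 9, 7, 3, 10, 4]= (0 8 7 9 3)(4 11)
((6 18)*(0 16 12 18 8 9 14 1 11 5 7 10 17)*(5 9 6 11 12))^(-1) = (0 17 10 7 5 16)(1 14 9 11 18 12)(6 8)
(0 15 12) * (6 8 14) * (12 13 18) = (0 15 13 18 12)(6 8 14) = [15, 1, 2, 3, 4, 5, 8, 7, 14, 9, 10, 11, 0, 18, 6, 13, 16, 17, 12]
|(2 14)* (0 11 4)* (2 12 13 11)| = 7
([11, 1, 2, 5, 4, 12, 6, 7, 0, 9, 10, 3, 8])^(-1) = (0 8 12 5 3 11)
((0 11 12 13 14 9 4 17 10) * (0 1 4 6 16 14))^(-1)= (0 13 12 11)(1 10 17 4)(6 9 14 16)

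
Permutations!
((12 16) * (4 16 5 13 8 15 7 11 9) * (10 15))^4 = (4 13 7 16 8 11 12 10 9 5 15)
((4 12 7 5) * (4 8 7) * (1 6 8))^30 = ((1 6 8 7 5)(4 12))^30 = (12)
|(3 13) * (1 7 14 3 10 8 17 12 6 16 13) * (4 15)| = |(1 7 14 3)(4 15)(6 16 13 10 8 17 12)| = 28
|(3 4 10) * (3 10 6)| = |(10)(3 4 6)| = 3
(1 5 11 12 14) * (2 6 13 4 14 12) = (1 5 11 2 6 13 4 14) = [0, 5, 6, 3, 14, 11, 13, 7, 8, 9, 10, 2, 12, 4, 1]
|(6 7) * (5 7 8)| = |(5 7 6 8)| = 4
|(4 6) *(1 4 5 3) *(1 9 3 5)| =6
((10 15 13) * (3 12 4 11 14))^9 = (15)(3 14 11 4 12)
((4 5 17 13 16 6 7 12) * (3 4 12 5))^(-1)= (3 4)(5 7 6 16 13 17)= ((3 4)(5 17 13 16 6 7))^(-1)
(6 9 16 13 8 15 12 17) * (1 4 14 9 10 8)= (1 4 14 9 16 13)(6 10 8 15 12 17)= [0, 4, 2, 3, 14, 5, 10, 7, 15, 16, 8, 11, 17, 1, 9, 12, 13, 6]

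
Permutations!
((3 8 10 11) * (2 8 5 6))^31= ((2 8 10 11 3 5 6))^31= (2 11 6 10 5 8 3)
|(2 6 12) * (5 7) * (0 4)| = 6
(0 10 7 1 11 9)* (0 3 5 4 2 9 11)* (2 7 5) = (11)(0 10 5 4 7 1)(2 9 3) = [10, 0, 9, 2, 7, 4, 6, 1, 8, 3, 5, 11]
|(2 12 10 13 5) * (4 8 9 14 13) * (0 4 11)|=|(0 4 8 9 14 13 5 2 12 10 11)|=11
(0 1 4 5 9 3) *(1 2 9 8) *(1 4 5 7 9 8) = (0 2 8 4 7 9 3)(1 5) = [2, 5, 8, 0, 7, 1, 6, 9, 4, 3]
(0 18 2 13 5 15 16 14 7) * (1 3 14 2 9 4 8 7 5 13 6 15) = [18, 3, 6, 14, 8, 1, 15, 0, 7, 4, 10, 11, 12, 13, 5, 16, 2, 17, 9] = (0 18 9 4 8 7)(1 3 14 5)(2 6 15 16)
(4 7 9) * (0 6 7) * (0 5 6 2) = (0 2)(4 5 6 7 9) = [2, 1, 0, 3, 5, 6, 7, 9, 8, 4]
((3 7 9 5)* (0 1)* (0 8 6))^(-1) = ((0 1 8 6)(3 7 9 5))^(-1) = (0 6 8 1)(3 5 9 7)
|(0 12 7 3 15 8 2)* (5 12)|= |(0 5 12 7 3 15 8 2)|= 8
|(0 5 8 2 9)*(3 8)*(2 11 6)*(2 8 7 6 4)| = 10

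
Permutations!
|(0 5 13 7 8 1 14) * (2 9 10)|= |(0 5 13 7 8 1 14)(2 9 10)|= 21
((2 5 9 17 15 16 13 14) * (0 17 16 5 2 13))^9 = (0 5)(9 17)(13 14)(15 16)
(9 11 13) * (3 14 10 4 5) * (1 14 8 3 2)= (1 14 10 4 5 2)(3 8)(9 11 13)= [0, 14, 1, 8, 5, 2, 6, 7, 3, 11, 4, 13, 12, 9, 10]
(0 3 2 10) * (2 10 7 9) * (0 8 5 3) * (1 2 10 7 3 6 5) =(1 2 3 7 9 10 8)(5 6) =[0, 2, 3, 7, 4, 6, 5, 9, 1, 10, 8]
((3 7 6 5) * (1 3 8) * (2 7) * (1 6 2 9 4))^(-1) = ((1 3 9 4)(2 7)(5 8 6))^(-1) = (1 4 9 3)(2 7)(5 6 8)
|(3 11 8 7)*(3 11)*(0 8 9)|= 5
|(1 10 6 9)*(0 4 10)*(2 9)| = 7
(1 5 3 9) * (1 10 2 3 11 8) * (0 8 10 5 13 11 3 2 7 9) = (0 8 1 13 11 10 7 9 5 3) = [8, 13, 2, 0, 4, 3, 6, 9, 1, 5, 7, 10, 12, 11]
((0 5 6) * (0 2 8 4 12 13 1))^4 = ((0 5 6 2 8 4 12 13 1))^4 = (0 8 1 2 13 6 12 5 4)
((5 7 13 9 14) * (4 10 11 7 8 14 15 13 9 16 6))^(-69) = (4 7 13)(6 11 15)(9 16 10) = ((4 10 11 7 9 15 13 16 6)(5 8 14))^(-69)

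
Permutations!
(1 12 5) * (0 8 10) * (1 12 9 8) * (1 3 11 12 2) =(0 3 11 12 5 2 1 9 8 10) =[3, 9, 1, 11, 4, 2, 6, 7, 10, 8, 0, 12, 5]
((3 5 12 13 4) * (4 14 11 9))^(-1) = ((3 5 12 13 14 11 9 4))^(-1) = (3 4 9 11 14 13 12 5)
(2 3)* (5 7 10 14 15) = (2 3)(5 7 10 14 15) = [0, 1, 3, 2, 4, 7, 6, 10, 8, 9, 14, 11, 12, 13, 15, 5]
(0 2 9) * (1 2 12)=[12, 2, 9, 3, 4, 5, 6, 7, 8, 0, 10, 11, 1]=(0 12 1 2 9)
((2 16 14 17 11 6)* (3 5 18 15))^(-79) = (2 6 11 17 14 16)(3 5 18 15)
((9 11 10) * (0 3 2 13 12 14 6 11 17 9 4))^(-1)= (0 4 10 11 6 14 12 13 2 3)(9 17)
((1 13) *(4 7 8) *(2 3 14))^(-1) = (1 13)(2 14 3)(4 8 7)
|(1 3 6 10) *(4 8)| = |(1 3 6 10)(4 8)| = 4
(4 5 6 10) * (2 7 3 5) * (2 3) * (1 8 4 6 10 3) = (1 8 4)(2 7)(3 5 10 6) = [0, 8, 7, 5, 1, 10, 3, 2, 4, 9, 6]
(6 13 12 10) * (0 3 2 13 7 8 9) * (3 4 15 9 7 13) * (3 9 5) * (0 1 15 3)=[4, 15, 9, 2, 3, 0, 13, 8, 7, 1, 6, 11, 10, 12, 14, 5]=(0 4 3 2 9 1 15 5)(6 13 12 10)(7 8)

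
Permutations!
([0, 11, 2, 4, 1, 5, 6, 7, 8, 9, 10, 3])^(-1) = [0, 4, 2, 11, 3, 5, 6, 7, 8, 9, 10, 1]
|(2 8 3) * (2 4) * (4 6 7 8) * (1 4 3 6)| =12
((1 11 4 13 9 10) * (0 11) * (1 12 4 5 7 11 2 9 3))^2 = (0 9 12 13 1 2 10 4 3)(5 11 7)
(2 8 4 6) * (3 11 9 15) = (2 8 4 6)(3 11 9 15) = [0, 1, 8, 11, 6, 5, 2, 7, 4, 15, 10, 9, 12, 13, 14, 3]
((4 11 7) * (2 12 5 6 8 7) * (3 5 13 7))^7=(2 12 13 7 4 11)(3 8 6 5)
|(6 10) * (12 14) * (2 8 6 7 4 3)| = |(2 8 6 10 7 4 3)(12 14)| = 14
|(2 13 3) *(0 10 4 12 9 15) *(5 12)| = |(0 10 4 5 12 9 15)(2 13 3)| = 21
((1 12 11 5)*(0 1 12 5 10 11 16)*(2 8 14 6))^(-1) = (0 16 12 5 1)(2 6 14 8)(10 11)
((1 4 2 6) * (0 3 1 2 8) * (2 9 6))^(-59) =(0 3 1 4 8)(6 9)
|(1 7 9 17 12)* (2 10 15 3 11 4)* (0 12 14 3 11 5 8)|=|(0 12 1 7 9 17 14 3 5 8)(2 10 15 11 4)|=10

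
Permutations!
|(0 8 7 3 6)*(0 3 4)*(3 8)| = 6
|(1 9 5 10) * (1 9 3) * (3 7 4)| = 12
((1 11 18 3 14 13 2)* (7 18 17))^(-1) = (1 2 13 14 3 18 7 17 11)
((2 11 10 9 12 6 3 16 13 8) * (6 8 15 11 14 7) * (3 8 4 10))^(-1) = ((2 14 7 6 8)(3 16 13 15 11)(4 10 9 12))^(-1) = (2 8 6 7 14)(3 11 15 13 16)(4 12 9 10)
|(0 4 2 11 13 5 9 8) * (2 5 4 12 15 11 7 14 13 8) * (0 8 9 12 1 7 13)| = |(0 1 7 14)(2 13 4 5 12 15 11 9)| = 8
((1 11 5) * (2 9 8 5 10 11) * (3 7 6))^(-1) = ((1 2 9 8 5)(3 7 6)(10 11))^(-1) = (1 5 8 9 2)(3 6 7)(10 11)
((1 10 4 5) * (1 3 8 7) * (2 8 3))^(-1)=(1 7 8 2 5 4 10)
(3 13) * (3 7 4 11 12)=(3 13 7 4 11 12)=[0, 1, 2, 13, 11, 5, 6, 4, 8, 9, 10, 12, 3, 7]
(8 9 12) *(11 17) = (8 9 12)(11 17) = [0, 1, 2, 3, 4, 5, 6, 7, 9, 12, 10, 17, 8, 13, 14, 15, 16, 11]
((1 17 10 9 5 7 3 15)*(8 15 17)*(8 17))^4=(1 5 15 9 8 10 3 17 7)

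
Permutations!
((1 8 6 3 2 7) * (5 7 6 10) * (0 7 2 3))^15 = (0 6 2 5 10 8 1 7)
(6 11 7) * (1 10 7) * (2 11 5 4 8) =(1 10 7 6 5 4 8 2 11) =[0, 10, 11, 3, 8, 4, 5, 6, 2, 9, 7, 1]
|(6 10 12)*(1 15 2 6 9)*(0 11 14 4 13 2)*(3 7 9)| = |(0 11 14 4 13 2 6 10 12 3 7 9 1 15)| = 14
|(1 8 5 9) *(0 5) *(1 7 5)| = |(0 1 8)(5 9 7)| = 3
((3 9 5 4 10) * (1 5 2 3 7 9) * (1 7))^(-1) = (1 10 4 5)(2 9 7 3)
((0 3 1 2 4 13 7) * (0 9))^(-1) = ((0 3 1 2 4 13 7 9))^(-1) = (0 9 7 13 4 2 1 3)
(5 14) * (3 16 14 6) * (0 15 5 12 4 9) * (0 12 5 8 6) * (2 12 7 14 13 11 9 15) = (0 2 12 4 15 8 6 3 16 13 11 9 7 14 5) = [2, 1, 12, 16, 15, 0, 3, 14, 6, 7, 10, 9, 4, 11, 5, 8, 13]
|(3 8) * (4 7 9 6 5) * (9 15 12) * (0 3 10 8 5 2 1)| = 22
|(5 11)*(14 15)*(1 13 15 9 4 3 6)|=|(1 13 15 14 9 4 3 6)(5 11)|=8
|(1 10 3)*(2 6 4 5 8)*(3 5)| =8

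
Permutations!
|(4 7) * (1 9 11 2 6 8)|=|(1 9 11 2 6 8)(4 7)|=6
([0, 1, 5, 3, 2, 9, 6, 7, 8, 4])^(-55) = [0, 1, 5, 3, 2, 9, 6, 7, 8, 4]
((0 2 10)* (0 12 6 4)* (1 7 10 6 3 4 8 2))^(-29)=(0 4 3 12 10 7 1)(2 6 8)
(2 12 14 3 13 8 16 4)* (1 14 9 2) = (1 14 3 13 8 16 4)(2 12 9) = [0, 14, 12, 13, 1, 5, 6, 7, 16, 2, 10, 11, 9, 8, 3, 15, 4]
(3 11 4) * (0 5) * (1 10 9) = (0 5)(1 10 9)(3 11 4) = [5, 10, 2, 11, 3, 0, 6, 7, 8, 1, 9, 4]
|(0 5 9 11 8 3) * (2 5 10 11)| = |(0 10 11 8 3)(2 5 9)| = 15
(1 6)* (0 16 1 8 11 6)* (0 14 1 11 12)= (0 16 11 6 8 12)(1 14)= [16, 14, 2, 3, 4, 5, 8, 7, 12, 9, 10, 6, 0, 13, 1, 15, 11]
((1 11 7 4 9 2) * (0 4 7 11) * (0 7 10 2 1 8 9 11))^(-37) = ((0 4 11)(1 7 10 2 8 9))^(-37) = (0 11 4)(1 9 8 2 10 7)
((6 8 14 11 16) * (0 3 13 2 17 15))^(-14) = (0 17 13)(2 3 15)(6 8 14 11 16)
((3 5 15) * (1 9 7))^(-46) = ((1 9 7)(3 5 15))^(-46) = (1 7 9)(3 15 5)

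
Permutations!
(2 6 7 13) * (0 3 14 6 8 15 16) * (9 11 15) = (0 3 14 6 7 13 2 8 9 11 15 16) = [3, 1, 8, 14, 4, 5, 7, 13, 9, 11, 10, 15, 12, 2, 6, 16, 0]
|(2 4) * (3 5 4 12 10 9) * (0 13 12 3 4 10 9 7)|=|(0 13 12 9 4 2 3 5 10 7)|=10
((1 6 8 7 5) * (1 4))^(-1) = (1 4 5 7 8 6)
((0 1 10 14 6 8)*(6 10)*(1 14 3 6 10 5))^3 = ((0 14 5 1 10 3 6 8))^3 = (0 1 6 14 10 8 5 3)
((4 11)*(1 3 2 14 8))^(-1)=(1 8 14 2 3)(4 11)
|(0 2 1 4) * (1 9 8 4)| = 5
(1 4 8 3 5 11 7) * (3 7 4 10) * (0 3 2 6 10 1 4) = (0 3 5 11)(2 6 10)(4 8 7) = [3, 1, 6, 5, 8, 11, 10, 4, 7, 9, 2, 0]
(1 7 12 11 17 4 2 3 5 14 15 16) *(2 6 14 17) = (1 7 12 11 2 3 5 17 4 6 14 15 16) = [0, 7, 3, 5, 6, 17, 14, 12, 8, 9, 10, 2, 11, 13, 15, 16, 1, 4]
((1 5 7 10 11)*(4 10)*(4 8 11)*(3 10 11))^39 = (1 11 4 10 3 8 7 5) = ((1 5 7 8 3 10 4 11))^39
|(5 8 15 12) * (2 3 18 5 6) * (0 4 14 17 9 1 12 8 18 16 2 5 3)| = 26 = |(0 4 14 17 9 1 12 6 5 18 3 16 2)(8 15)|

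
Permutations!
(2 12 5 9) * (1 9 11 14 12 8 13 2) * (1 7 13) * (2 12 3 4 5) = (1 9 7 13 12 2 8)(3 4 5 11 14) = [0, 9, 8, 4, 5, 11, 6, 13, 1, 7, 10, 14, 2, 12, 3]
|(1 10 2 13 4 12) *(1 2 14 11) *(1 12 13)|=6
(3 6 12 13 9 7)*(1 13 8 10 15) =(1 13 9 7 3 6 12 8 10 15) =[0, 13, 2, 6, 4, 5, 12, 3, 10, 7, 15, 11, 8, 9, 14, 1]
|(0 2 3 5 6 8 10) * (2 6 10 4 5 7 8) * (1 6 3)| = 21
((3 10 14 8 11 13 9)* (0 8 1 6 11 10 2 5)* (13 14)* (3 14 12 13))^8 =((0 8 10 3 2 5)(1 6 11 12 13 9 14))^8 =(0 10 2)(1 6 11 12 13 9 14)(3 5 8)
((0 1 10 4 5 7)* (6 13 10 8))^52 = ((0 1 8 6 13 10 4 5 7))^52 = (0 5 10 6 1 7 4 13 8)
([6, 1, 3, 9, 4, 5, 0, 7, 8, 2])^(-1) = (0 6)(2 9 3)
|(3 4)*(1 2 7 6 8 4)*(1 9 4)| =|(1 2 7 6 8)(3 9 4)| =15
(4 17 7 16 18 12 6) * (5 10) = [0, 1, 2, 3, 17, 10, 4, 16, 8, 9, 5, 11, 6, 13, 14, 15, 18, 7, 12] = (4 17 7 16 18 12 6)(5 10)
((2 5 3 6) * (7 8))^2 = ((2 5 3 6)(7 8))^2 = (8)(2 3)(5 6)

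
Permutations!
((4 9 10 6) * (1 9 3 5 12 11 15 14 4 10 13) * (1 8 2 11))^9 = (1 3 15 8)(2 9 5 14)(4 11 13 12)(6 10)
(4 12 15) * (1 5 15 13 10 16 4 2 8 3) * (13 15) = (1 5 13 10 16 4 12 15 2 8 3) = [0, 5, 8, 1, 12, 13, 6, 7, 3, 9, 16, 11, 15, 10, 14, 2, 4]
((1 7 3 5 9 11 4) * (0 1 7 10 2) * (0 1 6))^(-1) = ((0 6)(1 10 2)(3 5 9 11 4 7))^(-1) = (0 6)(1 2 10)(3 7 4 11 9 5)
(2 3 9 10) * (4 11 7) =[0, 1, 3, 9, 11, 5, 6, 4, 8, 10, 2, 7] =(2 3 9 10)(4 11 7)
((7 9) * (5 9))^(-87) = (9) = ((5 9 7))^(-87)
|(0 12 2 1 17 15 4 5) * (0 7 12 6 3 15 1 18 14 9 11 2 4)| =20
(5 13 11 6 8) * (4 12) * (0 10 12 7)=(0 10 12 4 7)(5 13 11 6 8)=[10, 1, 2, 3, 7, 13, 8, 0, 5, 9, 12, 6, 4, 11]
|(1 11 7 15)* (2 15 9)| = 6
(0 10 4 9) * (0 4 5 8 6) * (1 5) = [10, 5, 2, 3, 9, 8, 0, 7, 6, 4, 1] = (0 10 1 5 8 6)(4 9)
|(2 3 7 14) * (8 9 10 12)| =|(2 3 7 14)(8 9 10 12)| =4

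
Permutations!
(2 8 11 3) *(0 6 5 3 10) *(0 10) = (0 6 5 3 2 8 11) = [6, 1, 8, 2, 4, 3, 5, 7, 11, 9, 10, 0]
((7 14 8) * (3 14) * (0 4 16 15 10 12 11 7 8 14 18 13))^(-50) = ((0 4 16 15 10 12 11 7 3 18 13))^(-50) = (0 12 13 10 18 15 3 16 7 4 11)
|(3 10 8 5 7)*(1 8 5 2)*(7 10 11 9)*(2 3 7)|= |(1 8 3 11 9 2)(5 10)|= 6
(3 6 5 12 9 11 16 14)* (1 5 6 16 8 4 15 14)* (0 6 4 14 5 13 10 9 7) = [6, 13, 2, 16, 15, 12, 4, 0, 14, 11, 9, 8, 7, 10, 3, 5, 1] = (0 6 4 15 5 12 7)(1 13 10 9 11 8 14 3 16)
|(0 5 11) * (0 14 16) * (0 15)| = 6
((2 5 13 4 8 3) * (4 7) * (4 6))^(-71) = ((2 5 13 7 6 4 8 3))^(-71) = (2 5 13 7 6 4 8 3)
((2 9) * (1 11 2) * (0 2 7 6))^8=((0 2 9 1 11 7 6))^8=(0 2 9 1 11 7 6)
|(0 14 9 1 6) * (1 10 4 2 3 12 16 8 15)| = 13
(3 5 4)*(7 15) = (3 5 4)(7 15) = [0, 1, 2, 5, 3, 4, 6, 15, 8, 9, 10, 11, 12, 13, 14, 7]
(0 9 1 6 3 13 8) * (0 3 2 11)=(0 9 1 6 2 11)(3 13 8)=[9, 6, 11, 13, 4, 5, 2, 7, 3, 1, 10, 0, 12, 8]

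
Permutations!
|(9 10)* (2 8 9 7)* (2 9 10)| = 5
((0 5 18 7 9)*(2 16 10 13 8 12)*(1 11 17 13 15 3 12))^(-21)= (0 9 7 18 5)(1 8 13 17 11)(2 15)(3 16)(10 12)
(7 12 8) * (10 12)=(7 10 12 8)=[0, 1, 2, 3, 4, 5, 6, 10, 7, 9, 12, 11, 8]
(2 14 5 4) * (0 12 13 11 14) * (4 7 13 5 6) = (0 12 5 7 13 11 14 6 4 2) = [12, 1, 0, 3, 2, 7, 4, 13, 8, 9, 10, 14, 5, 11, 6]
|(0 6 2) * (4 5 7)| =3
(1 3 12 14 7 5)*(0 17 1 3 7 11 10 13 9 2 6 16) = (0 17 1 7 5 3 12 14 11 10 13 9 2 6 16) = [17, 7, 6, 12, 4, 3, 16, 5, 8, 2, 13, 10, 14, 9, 11, 15, 0, 1]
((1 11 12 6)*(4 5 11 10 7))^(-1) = ((1 10 7 4 5 11 12 6))^(-1) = (1 6 12 11 5 4 7 10)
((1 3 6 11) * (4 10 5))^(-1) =((1 3 6 11)(4 10 5))^(-1) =(1 11 6 3)(4 5 10)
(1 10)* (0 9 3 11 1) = [9, 10, 2, 11, 4, 5, 6, 7, 8, 3, 0, 1] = (0 9 3 11 1 10)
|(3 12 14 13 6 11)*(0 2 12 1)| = |(0 2 12 14 13 6 11 3 1)| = 9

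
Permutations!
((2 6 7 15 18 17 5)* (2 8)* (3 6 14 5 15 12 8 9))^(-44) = (2 14 5 9 3 6 7 12 8)(15 18 17)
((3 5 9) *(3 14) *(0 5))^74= ((0 5 9 14 3))^74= (0 3 14 9 5)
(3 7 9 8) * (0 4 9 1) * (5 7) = (0 4 9 8 3 5 7 1) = [4, 0, 2, 5, 9, 7, 6, 1, 3, 8]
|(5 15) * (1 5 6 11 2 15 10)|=|(1 5 10)(2 15 6 11)|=12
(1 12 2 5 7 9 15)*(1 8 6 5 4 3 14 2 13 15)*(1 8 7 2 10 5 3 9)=(1 12 13 15 7)(2 4 9 8 6 3 14 10 5)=[0, 12, 4, 14, 9, 2, 3, 1, 6, 8, 5, 11, 13, 15, 10, 7]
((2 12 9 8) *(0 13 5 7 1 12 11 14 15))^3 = ((0 13 5 7 1 12 9 8 2 11 14 15))^3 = (0 7 9 11)(1 8 14 13)(2 15 5 12)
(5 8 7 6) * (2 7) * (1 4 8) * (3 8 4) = (1 3 8 2 7 6 5) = [0, 3, 7, 8, 4, 1, 5, 6, 2]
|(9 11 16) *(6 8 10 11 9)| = 5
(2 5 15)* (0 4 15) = (0 4 15 2 5) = [4, 1, 5, 3, 15, 0, 6, 7, 8, 9, 10, 11, 12, 13, 14, 2]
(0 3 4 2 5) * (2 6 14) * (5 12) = (0 3 4 6 14 2 12 5) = [3, 1, 12, 4, 6, 0, 14, 7, 8, 9, 10, 11, 5, 13, 2]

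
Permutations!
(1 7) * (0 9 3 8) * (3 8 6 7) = (0 9 8)(1 3 6 7) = [9, 3, 2, 6, 4, 5, 7, 1, 0, 8]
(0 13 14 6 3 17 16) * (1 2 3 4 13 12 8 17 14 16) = (0 12 8 17 1 2 3 14 6 4 13 16) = [12, 2, 3, 14, 13, 5, 4, 7, 17, 9, 10, 11, 8, 16, 6, 15, 0, 1]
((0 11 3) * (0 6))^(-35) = (0 11 3 6)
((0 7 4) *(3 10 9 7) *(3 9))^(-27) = (0 9 7 4)(3 10) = ((0 9 7 4)(3 10))^(-27)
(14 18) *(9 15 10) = (9 15 10)(14 18) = [0, 1, 2, 3, 4, 5, 6, 7, 8, 15, 9, 11, 12, 13, 18, 10, 16, 17, 14]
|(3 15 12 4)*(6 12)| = 5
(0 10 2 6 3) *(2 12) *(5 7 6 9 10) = (0 5 7 6 3)(2 9 10 12) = [5, 1, 9, 0, 4, 7, 3, 6, 8, 10, 12, 11, 2]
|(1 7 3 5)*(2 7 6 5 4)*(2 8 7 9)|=|(1 6 5)(2 9)(3 4 8 7)|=12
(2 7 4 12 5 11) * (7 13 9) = [0, 1, 13, 3, 12, 11, 6, 4, 8, 7, 10, 2, 5, 9] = (2 13 9 7 4 12 5 11)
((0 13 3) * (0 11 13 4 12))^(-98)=((0 4 12)(3 11 13))^(-98)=(0 4 12)(3 11 13)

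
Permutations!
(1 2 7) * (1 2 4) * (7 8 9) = (1 4)(2 8 9 7) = [0, 4, 8, 3, 1, 5, 6, 2, 9, 7]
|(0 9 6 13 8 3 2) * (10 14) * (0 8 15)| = |(0 9 6 13 15)(2 8 3)(10 14)| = 30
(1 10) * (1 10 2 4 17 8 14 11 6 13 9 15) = (1 2 4 17 8 14 11 6 13 9 15) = [0, 2, 4, 3, 17, 5, 13, 7, 14, 15, 10, 6, 12, 9, 11, 1, 16, 8]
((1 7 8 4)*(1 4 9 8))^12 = ((1 7)(8 9))^12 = (9)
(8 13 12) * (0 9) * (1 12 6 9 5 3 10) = (0 5 3 10 1 12 8 13 6 9) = [5, 12, 2, 10, 4, 3, 9, 7, 13, 0, 1, 11, 8, 6]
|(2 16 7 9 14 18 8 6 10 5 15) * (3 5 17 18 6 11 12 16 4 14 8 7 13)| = 17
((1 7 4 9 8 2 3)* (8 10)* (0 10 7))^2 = (0 8 3)(1 10 2)(4 7 9)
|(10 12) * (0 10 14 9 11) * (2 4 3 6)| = 12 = |(0 10 12 14 9 11)(2 4 3 6)|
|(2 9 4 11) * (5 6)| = |(2 9 4 11)(5 6)| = 4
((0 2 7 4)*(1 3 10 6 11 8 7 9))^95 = ((0 2 9 1 3 10 6 11 8 7 4))^95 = (0 11 1 4 6 9 7 10 2 8 3)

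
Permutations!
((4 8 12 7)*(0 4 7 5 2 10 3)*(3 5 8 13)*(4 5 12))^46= (0 5 2 10 12 8 4 13 3)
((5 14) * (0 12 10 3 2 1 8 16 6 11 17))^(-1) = ((0 12 10 3 2 1 8 16 6 11 17)(5 14))^(-1) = (0 17 11 6 16 8 1 2 3 10 12)(5 14)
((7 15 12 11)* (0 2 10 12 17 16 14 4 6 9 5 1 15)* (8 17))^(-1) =((0 2 10 12 11 7)(1 15 8 17 16 14 4 6 9 5))^(-1) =(0 7 11 12 10 2)(1 5 9 6 4 14 16 17 8 15)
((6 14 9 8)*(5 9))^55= (14)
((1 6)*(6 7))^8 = ((1 7 6))^8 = (1 6 7)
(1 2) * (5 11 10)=(1 2)(5 11 10)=[0, 2, 1, 3, 4, 11, 6, 7, 8, 9, 5, 10]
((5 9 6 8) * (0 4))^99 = ((0 4)(5 9 6 8))^99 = (0 4)(5 8 6 9)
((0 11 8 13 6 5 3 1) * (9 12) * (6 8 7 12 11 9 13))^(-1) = ((0 9 11 7 12 13 8 6 5 3 1))^(-1) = (0 1 3 5 6 8 13 12 7 11 9)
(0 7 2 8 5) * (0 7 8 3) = (0 8 5 7 2 3) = [8, 1, 3, 0, 4, 7, 6, 2, 5]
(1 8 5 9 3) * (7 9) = [0, 8, 2, 1, 4, 7, 6, 9, 5, 3] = (1 8 5 7 9 3)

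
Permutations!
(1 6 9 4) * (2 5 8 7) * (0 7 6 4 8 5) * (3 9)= (0 7 2)(1 4)(3 9 8 6)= [7, 4, 0, 9, 1, 5, 3, 2, 6, 8]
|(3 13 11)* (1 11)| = 4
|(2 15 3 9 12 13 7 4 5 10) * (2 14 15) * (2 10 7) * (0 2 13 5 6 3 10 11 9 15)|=|(0 2 11 9 12 5 7 4 6 3 15 10 14)|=13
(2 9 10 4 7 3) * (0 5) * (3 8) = (0 5)(2 9 10 4 7 8 3) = [5, 1, 9, 2, 7, 0, 6, 8, 3, 10, 4]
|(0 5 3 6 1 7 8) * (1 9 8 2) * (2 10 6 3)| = 9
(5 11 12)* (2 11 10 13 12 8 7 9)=(2 11 8 7 9)(5 10 13 12)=[0, 1, 11, 3, 4, 10, 6, 9, 7, 2, 13, 8, 5, 12]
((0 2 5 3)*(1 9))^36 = ((0 2 5 3)(1 9))^36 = (9)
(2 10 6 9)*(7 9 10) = [0, 1, 7, 3, 4, 5, 10, 9, 8, 2, 6] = (2 7 9)(6 10)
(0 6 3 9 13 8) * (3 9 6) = [3, 1, 2, 6, 4, 5, 9, 7, 0, 13, 10, 11, 12, 8] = (0 3 6 9 13 8)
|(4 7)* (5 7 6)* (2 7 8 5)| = 4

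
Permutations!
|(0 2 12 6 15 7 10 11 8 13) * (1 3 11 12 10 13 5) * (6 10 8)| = |(0 2 8 5 1 3 11 6 15 7 13)(10 12)| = 22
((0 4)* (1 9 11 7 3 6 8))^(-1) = (0 4)(1 8 6 3 7 11 9)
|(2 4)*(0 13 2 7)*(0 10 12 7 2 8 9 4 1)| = |(0 13 8 9 4 2 1)(7 10 12)| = 21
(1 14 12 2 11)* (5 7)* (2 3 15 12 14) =(1 2 11)(3 15 12)(5 7) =[0, 2, 11, 15, 4, 7, 6, 5, 8, 9, 10, 1, 3, 13, 14, 12]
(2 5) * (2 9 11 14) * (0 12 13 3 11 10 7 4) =(0 12 13 3 11 14 2 5 9 10 7 4) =[12, 1, 5, 11, 0, 9, 6, 4, 8, 10, 7, 14, 13, 3, 2]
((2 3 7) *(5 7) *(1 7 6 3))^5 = (1 2 7)(3 6 5)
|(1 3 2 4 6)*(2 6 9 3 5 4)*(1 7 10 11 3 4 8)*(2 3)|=|(1 5 8)(2 3 6 7 10 11)(4 9)|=6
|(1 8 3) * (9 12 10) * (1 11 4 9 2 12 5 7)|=|(1 8 3 11 4 9 5 7)(2 12 10)|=24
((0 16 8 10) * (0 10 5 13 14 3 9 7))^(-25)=(0 8 13 3 7 16 5 14 9)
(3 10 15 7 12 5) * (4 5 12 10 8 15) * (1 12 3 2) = (1 12 3 8 15 7 10 4 5 2) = [0, 12, 1, 8, 5, 2, 6, 10, 15, 9, 4, 11, 3, 13, 14, 7]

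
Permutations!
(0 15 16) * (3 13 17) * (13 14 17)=(0 15 16)(3 14 17)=[15, 1, 2, 14, 4, 5, 6, 7, 8, 9, 10, 11, 12, 13, 17, 16, 0, 3]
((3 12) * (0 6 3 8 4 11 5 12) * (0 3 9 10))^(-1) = (0 10 9 6)(4 8 12 5 11)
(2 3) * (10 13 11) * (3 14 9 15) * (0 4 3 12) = (0 4 3 2 14 9 15 12)(10 13 11) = [4, 1, 14, 2, 3, 5, 6, 7, 8, 15, 13, 10, 0, 11, 9, 12]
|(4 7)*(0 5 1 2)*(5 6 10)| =6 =|(0 6 10 5 1 2)(4 7)|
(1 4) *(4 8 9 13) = (1 8 9 13 4) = [0, 8, 2, 3, 1, 5, 6, 7, 9, 13, 10, 11, 12, 4]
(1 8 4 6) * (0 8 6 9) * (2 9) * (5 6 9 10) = (0 8 4 2 10 5 6 1 9) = [8, 9, 10, 3, 2, 6, 1, 7, 4, 0, 5]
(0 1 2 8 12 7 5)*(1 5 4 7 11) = (0 5)(1 2 8 12 11)(4 7) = [5, 2, 8, 3, 7, 0, 6, 4, 12, 9, 10, 1, 11]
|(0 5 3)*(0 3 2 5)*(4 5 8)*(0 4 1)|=6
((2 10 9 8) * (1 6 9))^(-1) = ((1 6 9 8 2 10))^(-1) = (1 10 2 8 9 6)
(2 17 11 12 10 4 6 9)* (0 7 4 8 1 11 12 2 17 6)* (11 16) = [7, 16, 6, 3, 0, 5, 9, 4, 1, 17, 8, 2, 10, 13, 14, 15, 11, 12] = (0 7 4)(1 16 11 2 6 9 17 12 10 8)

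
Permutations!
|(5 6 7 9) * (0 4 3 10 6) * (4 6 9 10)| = |(0 6 7 10 9 5)(3 4)| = 6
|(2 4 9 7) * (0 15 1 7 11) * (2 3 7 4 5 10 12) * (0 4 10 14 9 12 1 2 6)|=|(0 15 2 5 14 9 11 4 12 6)(1 10)(3 7)|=10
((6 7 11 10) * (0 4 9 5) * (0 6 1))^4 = ((0 4 9 5 6 7 11 10 1))^4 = (0 6 1 5 10 9 11 4 7)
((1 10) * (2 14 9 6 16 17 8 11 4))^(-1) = (1 10)(2 4 11 8 17 16 6 9 14)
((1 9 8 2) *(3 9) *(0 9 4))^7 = (9)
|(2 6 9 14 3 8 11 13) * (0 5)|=|(0 5)(2 6 9 14 3 8 11 13)|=8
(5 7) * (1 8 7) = (1 8 7 5) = [0, 8, 2, 3, 4, 1, 6, 5, 7]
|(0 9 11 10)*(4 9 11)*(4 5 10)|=6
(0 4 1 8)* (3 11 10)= (0 4 1 8)(3 11 10)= [4, 8, 2, 11, 1, 5, 6, 7, 0, 9, 3, 10]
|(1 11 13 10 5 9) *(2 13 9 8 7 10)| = 12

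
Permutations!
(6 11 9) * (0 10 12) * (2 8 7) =[10, 1, 8, 3, 4, 5, 11, 2, 7, 6, 12, 9, 0] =(0 10 12)(2 8 7)(6 11 9)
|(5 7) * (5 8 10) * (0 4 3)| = |(0 4 3)(5 7 8 10)| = 12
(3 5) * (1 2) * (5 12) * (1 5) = (1 2 5 3 12) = [0, 2, 5, 12, 4, 3, 6, 7, 8, 9, 10, 11, 1]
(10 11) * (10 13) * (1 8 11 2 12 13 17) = (1 8 11 17)(2 12 13 10) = [0, 8, 12, 3, 4, 5, 6, 7, 11, 9, 2, 17, 13, 10, 14, 15, 16, 1]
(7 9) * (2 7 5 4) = [0, 1, 7, 3, 2, 4, 6, 9, 8, 5] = (2 7 9 5 4)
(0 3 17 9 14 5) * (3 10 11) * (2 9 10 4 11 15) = [4, 1, 9, 17, 11, 0, 6, 7, 8, 14, 15, 3, 12, 13, 5, 2, 16, 10] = (0 4 11 3 17 10 15 2 9 14 5)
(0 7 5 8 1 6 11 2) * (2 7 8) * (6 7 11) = (11)(0 8 1 7 5 2) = [8, 7, 0, 3, 4, 2, 6, 5, 1, 9, 10, 11]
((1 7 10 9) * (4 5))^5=((1 7 10 9)(4 5))^5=(1 7 10 9)(4 5)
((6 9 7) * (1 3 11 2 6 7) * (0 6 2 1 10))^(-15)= ((0 6 9 10)(1 3 11))^(-15)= (11)(0 6 9 10)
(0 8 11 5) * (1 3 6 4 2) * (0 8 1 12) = (0 1 3 6 4 2 12)(5 8 11) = [1, 3, 12, 6, 2, 8, 4, 7, 11, 9, 10, 5, 0]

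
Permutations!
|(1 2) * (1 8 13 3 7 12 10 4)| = |(1 2 8 13 3 7 12 10 4)| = 9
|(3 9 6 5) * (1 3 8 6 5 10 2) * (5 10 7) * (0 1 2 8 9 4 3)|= |(0 1)(3 4)(5 9 10 8 6 7)|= 6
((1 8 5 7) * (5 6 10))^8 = ((1 8 6 10 5 7))^8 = (1 6 5)(7 8 10)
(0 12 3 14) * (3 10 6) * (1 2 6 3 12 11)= (0 11 1 2 6 12 10 3 14)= [11, 2, 6, 14, 4, 5, 12, 7, 8, 9, 3, 1, 10, 13, 0]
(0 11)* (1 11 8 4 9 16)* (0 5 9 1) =(0 8 4 1 11 5 9 16) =[8, 11, 2, 3, 1, 9, 6, 7, 4, 16, 10, 5, 12, 13, 14, 15, 0]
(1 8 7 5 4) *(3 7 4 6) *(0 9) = (0 9)(1 8 4)(3 7 5 6) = [9, 8, 2, 7, 1, 6, 3, 5, 4, 0]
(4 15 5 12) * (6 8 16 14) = [0, 1, 2, 3, 15, 12, 8, 7, 16, 9, 10, 11, 4, 13, 6, 5, 14] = (4 15 5 12)(6 8 16 14)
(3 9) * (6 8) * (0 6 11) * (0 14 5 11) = [6, 1, 2, 9, 4, 11, 8, 7, 0, 3, 10, 14, 12, 13, 5] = (0 6 8)(3 9)(5 11 14)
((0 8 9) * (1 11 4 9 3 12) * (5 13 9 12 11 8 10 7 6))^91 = ((0 10 7 6 5 13 9)(1 8 3 11 4 12))^91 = (13)(1 8 3 11 4 12)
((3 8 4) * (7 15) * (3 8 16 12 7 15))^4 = ((3 16 12 7)(4 8))^4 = (16)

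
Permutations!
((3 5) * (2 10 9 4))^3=(2 4 9 10)(3 5)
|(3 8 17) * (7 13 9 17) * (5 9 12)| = 8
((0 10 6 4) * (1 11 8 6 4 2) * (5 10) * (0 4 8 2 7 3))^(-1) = ((0 5 10 8 6 7 3)(1 11 2))^(-1) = (0 3 7 6 8 10 5)(1 2 11)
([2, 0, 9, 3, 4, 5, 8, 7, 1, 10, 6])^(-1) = [1, 8, 0, 3, 4, 5, 10, 7, 6, 2, 9]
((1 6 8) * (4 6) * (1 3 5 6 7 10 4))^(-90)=(10)(3 6)(5 8)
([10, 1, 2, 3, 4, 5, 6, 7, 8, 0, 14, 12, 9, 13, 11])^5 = [9, 1, 2, 3, 4, 5, 6, 7, 8, 12, 0, 14, 11, 13, 10]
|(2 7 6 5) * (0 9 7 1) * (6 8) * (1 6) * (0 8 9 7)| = 6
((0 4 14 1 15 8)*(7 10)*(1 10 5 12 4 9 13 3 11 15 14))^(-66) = (0 11 9 15 13 8 3)(1 5 14 12 10 4 7)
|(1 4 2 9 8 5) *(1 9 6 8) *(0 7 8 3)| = |(0 7 8 5 9 1 4 2 6 3)| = 10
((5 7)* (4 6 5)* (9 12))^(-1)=((4 6 5 7)(9 12))^(-1)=(4 7 5 6)(9 12)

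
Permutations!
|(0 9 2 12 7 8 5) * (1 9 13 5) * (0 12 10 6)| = |(0 13 5 12 7 8 1 9 2 10 6)| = 11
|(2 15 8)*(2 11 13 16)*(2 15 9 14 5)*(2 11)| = 9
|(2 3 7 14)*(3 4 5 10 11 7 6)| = 14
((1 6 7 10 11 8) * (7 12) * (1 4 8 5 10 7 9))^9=(1 6 12 9)(4 8)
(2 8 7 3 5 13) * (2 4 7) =(2 8)(3 5 13 4 7) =[0, 1, 8, 5, 7, 13, 6, 3, 2, 9, 10, 11, 12, 4]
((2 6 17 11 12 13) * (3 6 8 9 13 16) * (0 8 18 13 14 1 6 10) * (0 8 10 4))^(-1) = (0 4 3 16 12 11 17 6 1 14 9 8 10)(2 13 18)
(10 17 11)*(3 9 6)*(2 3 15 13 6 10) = (2 3 9 10 17 11)(6 15 13) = [0, 1, 3, 9, 4, 5, 15, 7, 8, 10, 17, 2, 12, 6, 14, 13, 16, 11]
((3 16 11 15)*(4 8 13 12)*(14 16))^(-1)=(3 15 11 16 14)(4 12 13 8)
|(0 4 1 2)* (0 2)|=3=|(0 4 1)|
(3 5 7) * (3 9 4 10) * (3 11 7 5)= (4 10 11 7 9)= [0, 1, 2, 3, 10, 5, 6, 9, 8, 4, 11, 7]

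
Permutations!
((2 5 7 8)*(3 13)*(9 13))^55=(2 8 7 5)(3 9 13)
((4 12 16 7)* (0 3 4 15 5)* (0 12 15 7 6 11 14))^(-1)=(0 14 11 6 16 12 5 15 4 3)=((0 3 4 15 5 12 16 6 11 14))^(-1)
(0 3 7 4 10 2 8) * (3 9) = (0 9 3 7 4 10 2 8) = [9, 1, 8, 7, 10, 5, 6, 4, 0, 3, 2]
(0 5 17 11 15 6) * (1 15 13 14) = [5, 15, 2, 3, 4, 17, 0, 7, 8, 9, 10, 13, 12, 14, 1, 6, 16, 11] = (0 5 17 11 13 14 1 15 6)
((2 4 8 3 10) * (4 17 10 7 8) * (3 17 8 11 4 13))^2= (2 17)(3 11 13 7 4)(8 10)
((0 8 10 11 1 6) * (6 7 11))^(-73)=(0 6 10 8)(1 11 7)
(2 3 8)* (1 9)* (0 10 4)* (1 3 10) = (0 1 9 3 8 2 10 4) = [1, 9, 10, 8, 0, 5, 6, 7, 2, 3, 4]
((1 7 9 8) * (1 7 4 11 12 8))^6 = ((1 4 11 12 8 7 9))^6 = (1 9 7 8 12 11 4)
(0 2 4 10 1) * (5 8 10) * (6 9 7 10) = (0 2 4 5 8 6 9 7 10 1) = [2, 0, 4, 3, 5, 8, 9, 10, 6, 7, 1]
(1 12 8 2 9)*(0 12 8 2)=[12, 8, 9, 3, 4, 5, 6, 7, 0, 1, 10, 11, 2]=(0 12 2 9 1 8)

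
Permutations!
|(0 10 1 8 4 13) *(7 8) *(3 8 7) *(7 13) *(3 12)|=9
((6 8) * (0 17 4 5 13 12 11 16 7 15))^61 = (0 17 4 5 13 12 11 16 7 15)(6 8)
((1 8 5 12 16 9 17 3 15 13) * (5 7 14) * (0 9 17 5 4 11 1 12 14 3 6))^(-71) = ((0 9 5 14 4 11 1 8 7 3 15 13 12 16 17 6))^(-71) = (0 3 5 13 4 16 1 6 7 9 15 14 12 11 17 8)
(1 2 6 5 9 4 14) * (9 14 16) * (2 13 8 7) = (1 13 8 7 2 6 5 14)(4 16 9) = [0, 13, 6, 3, 16, 14, 5, 2, 7, 4, 10, 11, 12, 8, 1, 15, 9]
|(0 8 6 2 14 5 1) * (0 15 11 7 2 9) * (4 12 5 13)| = |(0 8 6 9)(1 15 11 7 2 14 13 4 12 5)| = 20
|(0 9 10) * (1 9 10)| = |(0 10)(1 9)| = 2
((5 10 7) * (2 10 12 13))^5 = (2 13 12 5 7 10)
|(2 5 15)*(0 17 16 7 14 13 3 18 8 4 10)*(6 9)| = 66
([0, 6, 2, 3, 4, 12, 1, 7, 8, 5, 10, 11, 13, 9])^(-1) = [0, 6, 2, 3, 4, 9, 1, 7, 8, 13, 10, 11, 5, 12]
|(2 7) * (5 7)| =3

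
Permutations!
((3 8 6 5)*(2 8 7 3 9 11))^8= (2 6 9)(5 11 8)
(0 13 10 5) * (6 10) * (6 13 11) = [11, 1, 2, 3, 4, 0, 10, 7, 8, 9, 5, 6, 12, 13] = (13)(0 11 6 10 5)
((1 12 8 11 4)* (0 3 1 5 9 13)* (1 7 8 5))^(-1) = ((0 3 7 8 11 4 1 12 5 9 13))^(-1) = (0 13 9 5 12 1 4 11 8 7 3)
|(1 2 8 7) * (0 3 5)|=|(0 3 5)(1 2 8 7)|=12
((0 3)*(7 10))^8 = (10)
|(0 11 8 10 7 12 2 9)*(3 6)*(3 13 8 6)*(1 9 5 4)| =13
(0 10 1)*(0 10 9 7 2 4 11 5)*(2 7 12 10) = [9, 2, 4, 3, 11, 0, 6, 7, 8, 12, 1, 5, 10] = (0 9 12 10 1 2 4 11 5)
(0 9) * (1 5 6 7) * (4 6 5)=(0 9)(1 4 6 7)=[9, 4, 2, 3, 6, 5, 7, 1, 8, 0]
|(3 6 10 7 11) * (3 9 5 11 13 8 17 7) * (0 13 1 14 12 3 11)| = |(0 13 8 17 7 1 14 12 3 6 10 11 9 5)| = 14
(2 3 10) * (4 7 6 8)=(2 3 10)(4 7 6 8)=[0, 1, 3, 10, 7, 5, 8, 6, 4, 9, 2]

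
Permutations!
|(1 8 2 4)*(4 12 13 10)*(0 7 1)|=9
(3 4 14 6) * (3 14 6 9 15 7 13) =(3 4 6 14 9 15 7 13) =[0, 1, 2, 4, 6, 5, 14, 13, 8, 15, 10, 11, 12, 3, 9, 7]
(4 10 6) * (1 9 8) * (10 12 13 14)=(1 9 8)(4 12 13 14 10 6)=[0, 9, 2, 3, 12, 5, 4, 7, 1, 8, 6, 11, 13, 14, 10]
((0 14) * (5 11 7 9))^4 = (14)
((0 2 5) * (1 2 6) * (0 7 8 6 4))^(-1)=((0 4)(1 2 5 7 8 6))^(-1)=(0 4)(1 6 8 7 5 2)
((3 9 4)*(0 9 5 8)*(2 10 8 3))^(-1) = ((0 9 4 2 10 8)(3 5))^(-1) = (0 8 10 2 4 9)(3 5)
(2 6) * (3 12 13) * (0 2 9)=(0 2 6 9)(3 12 13)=[2, 1, 6, 12, 4, 5, 9, 7, 8, 0, 10, 11, 13, 3]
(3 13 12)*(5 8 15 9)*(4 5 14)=[0, 1, 2, 13, 5, 8, 6, 7, 15, 14, 10, 11, 3, 12, 4, 9]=(3 13 12)(4 5 8 15 9 14)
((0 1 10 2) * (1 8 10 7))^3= (0 2 10 8)(1 7)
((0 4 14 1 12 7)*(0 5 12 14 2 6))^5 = (0 4 2 6)(1 14)(5 7 12)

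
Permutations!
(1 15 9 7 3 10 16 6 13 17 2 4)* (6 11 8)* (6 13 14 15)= (1 6 14 15 9 7 3 10 16 11 8 13 17 2 4)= [0, 6, 4, 10, 1, 5, 14, 3, 13, 7, 16, 8, 12, 17, 15, 9, 11, 2]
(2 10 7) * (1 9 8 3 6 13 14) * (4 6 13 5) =(1 9 8 3 13 14)(2 10 7)(4 6 5) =[0, 9, 10, 13, 6, 4, 5, 2, 3, 8, 7, 11, 12, 14, 1]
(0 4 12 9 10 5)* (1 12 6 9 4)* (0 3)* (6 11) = (0 1 12 4 11 6 9 10 5 3) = [1, 12, 2, 0, 11, 3, 9, 7, 8, 10, 5, 6, 4]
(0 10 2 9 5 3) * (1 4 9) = (0 10 2 1 4 9 5 3) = [10, 4, 1, 0, 9, 3, 6, 7, 8, 5, 2]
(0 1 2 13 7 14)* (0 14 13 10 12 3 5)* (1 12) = (14)(0 12 3 5)(1 2 10)(7 13) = [12, 2, 10, 5, 4, 0, 6, 13, 8, 9, 1, 11, 3, 7, 14]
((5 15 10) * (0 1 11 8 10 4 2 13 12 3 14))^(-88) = (0 8 15 13 14 11 5 2 3 1 10 4 12)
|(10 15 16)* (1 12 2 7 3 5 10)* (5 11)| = 10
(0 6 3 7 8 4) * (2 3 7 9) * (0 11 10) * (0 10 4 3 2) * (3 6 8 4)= (0 8 6 7 4 11 3 9)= [8, 1, 2, 9, 11, 5, 7, 4, 6, 0, 10, 3]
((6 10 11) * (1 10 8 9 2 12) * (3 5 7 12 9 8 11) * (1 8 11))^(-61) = (1 3 7 8 6 10 5 12 11)(2 9)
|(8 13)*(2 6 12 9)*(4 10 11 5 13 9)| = 10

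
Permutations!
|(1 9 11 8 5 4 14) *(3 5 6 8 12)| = 8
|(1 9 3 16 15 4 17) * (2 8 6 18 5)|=|(1 9 3 16 15 4 17)(2 8 6 18 5)|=35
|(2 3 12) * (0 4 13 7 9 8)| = 6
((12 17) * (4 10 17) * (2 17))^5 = (17)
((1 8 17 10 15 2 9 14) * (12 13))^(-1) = ((1 8 17 10 15 2 9 14)(12 13))^(-1) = (1 14 9 2 15 10 17 8)(12 13)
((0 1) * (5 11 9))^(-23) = (0 1)(5 11 9)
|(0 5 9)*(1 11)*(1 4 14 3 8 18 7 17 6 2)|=33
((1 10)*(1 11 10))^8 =(11)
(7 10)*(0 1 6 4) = (0 1 6 4)(7 10) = [1, 6, 2, 3, 0, 5, 4, 10, 8, 9, 7]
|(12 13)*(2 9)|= 2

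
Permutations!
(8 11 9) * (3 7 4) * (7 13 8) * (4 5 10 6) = [0, 1, 2, 13, 3, 10, 4, 5, 11, 7, 6, 9, 12, 8] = (3 13 8 11 9 7 5 10 6 4)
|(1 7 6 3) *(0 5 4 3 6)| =|(0 5 4 3 1 7)| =6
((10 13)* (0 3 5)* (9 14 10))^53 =(0 5 3)(9 14 10 13)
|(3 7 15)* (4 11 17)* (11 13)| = 12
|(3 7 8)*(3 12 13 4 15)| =|(3 7 8 12 13 4 15)| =7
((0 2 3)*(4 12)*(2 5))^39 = (0 3 2 5)(4 12)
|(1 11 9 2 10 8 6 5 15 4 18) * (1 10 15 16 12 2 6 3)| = |(1 11 9 6 5 16 12 2 15 4 18 10 8 3)| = 14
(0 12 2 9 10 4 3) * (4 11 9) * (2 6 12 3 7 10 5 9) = (0 3)(2 4 7 10 11)(5 9)(6 12) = [3, 1, 4, 0, 7, 9, 12, 10, 8, 5, 11, 2, 6]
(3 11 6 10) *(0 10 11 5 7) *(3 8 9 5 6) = (0 10 8 9 5 7)(3 6 11) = [10, 1, 2, 6, 4, 7, 11, 0, 9, 5, 8, 3]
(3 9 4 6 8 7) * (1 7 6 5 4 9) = (9)(1 7 3)(4 5)(6 8) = [0, 7, 2, 1, 5, 4, 8, 3, 6, 9]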